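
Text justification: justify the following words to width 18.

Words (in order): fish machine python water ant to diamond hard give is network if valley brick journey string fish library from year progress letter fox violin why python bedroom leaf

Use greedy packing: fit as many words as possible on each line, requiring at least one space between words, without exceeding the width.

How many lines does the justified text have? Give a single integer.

Line 1: ['fish', 'machine'] (min_width=12, slack=6)
Line 2: ['python', 'water', 'ant'] (min_width=16, slack=2)
Line 3: ['to', 'diamond', 'hard'] (min_width=15, slack=3)
Line 4: ['give', 'is', 'network', 'if'] (min_width=18, slack=0)
Line 5: ['valley', 'brick'] (min_width=12, slack=6)
Line 6: ['journey', 'string'] (min_width=14, slack=4)
Line 7: ['fish', 'library', 'from'] (min_width=17, slack=1)
Line 8: ['year', 'progress'] (min_width=13, slack=5)
Line 9: ['letter', 'fox', 'violin'] (min_width=17, slack=1)
Line 10: ['why', 'python', 'bedroom'] (min_width=18, slack=0)
Line 11: ['leaf'] (min_width=4, slack=14)
Total lines: 11

Answer: 11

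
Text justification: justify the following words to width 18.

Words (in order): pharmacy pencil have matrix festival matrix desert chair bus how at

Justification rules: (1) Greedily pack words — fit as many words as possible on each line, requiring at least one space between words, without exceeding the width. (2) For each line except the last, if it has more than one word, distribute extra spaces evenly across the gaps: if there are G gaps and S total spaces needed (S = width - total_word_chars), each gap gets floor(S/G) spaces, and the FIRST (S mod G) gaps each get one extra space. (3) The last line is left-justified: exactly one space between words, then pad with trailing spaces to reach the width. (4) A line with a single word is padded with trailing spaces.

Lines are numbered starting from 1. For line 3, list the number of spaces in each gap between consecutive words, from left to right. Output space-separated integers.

Line 1: ['pharmacy', 'pencil'] (min_width=15, slack=3)
Line 2: ['have', 'matrix'] (min_width=11, slack=7)
Line 3: ['festival', 'matrix'] (min_width=15, slack=3)
Line 4: ['desert', 'chair', 'bus'] (min_width=16, slack=2)
Line 5: ['how', 'at'] (min_width=6, slack=12)

Answer: 4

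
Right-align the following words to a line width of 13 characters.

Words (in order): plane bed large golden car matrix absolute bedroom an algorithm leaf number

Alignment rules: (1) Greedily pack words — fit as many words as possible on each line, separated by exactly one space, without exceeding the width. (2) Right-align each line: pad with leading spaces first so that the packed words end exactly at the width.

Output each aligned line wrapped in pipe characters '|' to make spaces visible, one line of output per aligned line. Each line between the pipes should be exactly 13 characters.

Line 1: ['plane', 'bed'] (min_width=9, slack=4)
Line 2: ['large', 'golden'] (min_width=12, slack=1)
Line 3: ['car', 'matrix'] (min_width=10, slack=3)
Line 4: ['absolute'] (min_width=8, slack=5)
Line 5: ['bedroom', 'an'] (min_width=10, slack=3)
Line 6: ['algorithm'] (min_width=9, slack=4)
Line 7: ['leaf', 'number'] (min_width=11, slack=2)

Answer: |    plane bed|
| large golden|
|   car matrix|
|     absolute|
|   bedroom an|
|    algorithm|
|  leaf number|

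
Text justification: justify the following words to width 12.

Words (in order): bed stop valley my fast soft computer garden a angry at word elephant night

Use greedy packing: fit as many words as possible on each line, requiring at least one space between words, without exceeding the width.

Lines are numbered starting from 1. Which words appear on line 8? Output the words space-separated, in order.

Line 1: ['bed', 'stop'] (min_width=8, slack=4)
Line 2: ['valley', 'my'] (min_width=9, slack=3)
Line 3: ['fast', 'soft'] (min_width=9, slack=3)
Line 4: ['computer'] (min_width=8, slack=4)
Line 5: ['garden', 'a'] (min_width=8, slack=4)
Line 6: ['angry', 'at'] (min_width=8, slack=4)
Line 7: ['word'] (min_width=4, slack=8)
Line 8: ['elephant'] (min_width=8, slack=4)
Line 9: ['night'] (min_width=5, slack=7)

Answer: elephant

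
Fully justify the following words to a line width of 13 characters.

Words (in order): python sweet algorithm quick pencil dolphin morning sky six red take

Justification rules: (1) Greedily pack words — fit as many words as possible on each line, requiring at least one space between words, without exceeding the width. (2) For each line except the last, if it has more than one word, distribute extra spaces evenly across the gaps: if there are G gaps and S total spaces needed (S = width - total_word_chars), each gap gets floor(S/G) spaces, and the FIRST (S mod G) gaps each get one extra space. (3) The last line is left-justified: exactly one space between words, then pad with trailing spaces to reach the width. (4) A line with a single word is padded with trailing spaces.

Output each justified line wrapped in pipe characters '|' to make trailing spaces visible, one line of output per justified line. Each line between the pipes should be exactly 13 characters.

Answer: |python  sweet|
|algorithm    |
|quick  pencil|
|dolphin      |
|morning   sky|
|six red take |

Derivation:
Line 1: ['python', 'sweet'] (min_width=12, slack=1)
Line 2: ['algorithm'] (min_width=9, slack=4)
Line 3: ['quick', 'pencil'] (min_width=12, slack=1)
Line 4: ['dolphin'] (min_width=7, slack=6)
Line 5: ['morning', 'sky'] (min_width=11, slack=2)
Line 6: ['six', 'red', 'take'] (min_width=12, slack=1)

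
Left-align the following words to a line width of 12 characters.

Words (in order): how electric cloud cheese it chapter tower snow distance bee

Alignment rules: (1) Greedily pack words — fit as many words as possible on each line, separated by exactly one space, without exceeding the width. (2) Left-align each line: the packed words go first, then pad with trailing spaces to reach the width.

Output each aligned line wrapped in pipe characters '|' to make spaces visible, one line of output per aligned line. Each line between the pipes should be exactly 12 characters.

Line 1: ['how', 'electric'] (min_width=12, slack=0)
Line 2: ['cloud', 'cheese'] (min_width=12, slack=0)
Line 3: ['it', 'chapter'] (min_width=10, slack=2)
Line 4: ['tower', 'snow'] (min_width=10, slack=2)
Line 5: ['distance', 'bee'] (min_width=12, slack=0)

Answer: |how electric|
|cloud cheese|
|it chapter  |
|tower snow  |
|distance bee|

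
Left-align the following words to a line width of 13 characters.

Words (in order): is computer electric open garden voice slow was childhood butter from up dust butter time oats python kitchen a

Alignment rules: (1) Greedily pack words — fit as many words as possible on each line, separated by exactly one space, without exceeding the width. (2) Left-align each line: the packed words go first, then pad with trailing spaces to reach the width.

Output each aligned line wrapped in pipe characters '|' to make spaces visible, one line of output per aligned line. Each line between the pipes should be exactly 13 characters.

Line 1: ['is', 'computer'] (min_width=11, slack=2)
Line 2: ['electric', 'open'] (min_width=13, slack=0)
Line 3: ['garden', 'voice'] (min_width=12, slack=1)
Line 4: ['slow', 'was'] (min_width=8, slack=5)
Line 5: ['childhood'] (min_width=9, slack=4)
Line 6: ['butter', 'from'] (min_width=11, slack=2)
Line 7: ['up', 'dust'] (min_width=7, slack=6)
Line 8: ['butter', 'time'] (min_width=11, slack=2)
Line 9: ['oats', 'python'] (min_width=11, slack=2)
Line 10: ['kitchen', 'a'] (min_width=9, slack=4)

Answer: |is computer  |
|electric open|
|garden voice |
|slow was     |
|childhood    |
|butter from  |
|up dust      |
|butter time  |
|oats python  |
|kitchen a    |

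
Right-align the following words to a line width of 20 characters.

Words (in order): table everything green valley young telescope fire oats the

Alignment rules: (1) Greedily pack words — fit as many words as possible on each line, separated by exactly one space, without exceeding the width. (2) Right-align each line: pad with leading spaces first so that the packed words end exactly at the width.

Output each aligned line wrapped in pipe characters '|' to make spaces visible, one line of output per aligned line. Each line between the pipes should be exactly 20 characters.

Answer: |    table everything|
|  green valley young|
| telescope fire oats|
|                 the|

Derivation:
Line 1: ['table', 'everything'] (min_width=16, slack=4)
Line 2: ['green', 'valley', 'young'] (min_width=18, slack=2)
Line 3: ['telescope', 'fire', 'oats'] (min_width=19, slack=1)
Line 4: ['the'] (min_width=3, slack=17)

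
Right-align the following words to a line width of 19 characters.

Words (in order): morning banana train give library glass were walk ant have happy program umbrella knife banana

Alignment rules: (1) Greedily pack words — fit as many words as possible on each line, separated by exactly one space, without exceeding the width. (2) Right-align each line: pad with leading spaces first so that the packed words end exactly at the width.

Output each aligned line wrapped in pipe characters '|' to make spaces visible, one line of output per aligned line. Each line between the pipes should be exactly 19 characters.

Answer: |     morning banana|
| train give library|
|glass were walk ant|
| have happy program|
|     umbrella knife|
|             banana|

Derivation:
Line 1: ['morning', 'banana'] (min_width=14, slack=5)
Line 2: ['train', 'give', 'library'] (min_width=18, slack=1)
Line 3: ['glass', 'were', 'walk', 'ant'] (min_width=19, slack=0)
Line 4: ['have', 'happy', 'program'] (min_width=18, slack=1)
Line 5: ['umbrella', 'knife'] (min_width=14, slack=5)
Line 6: ['banana'] (min_width=6, slack=13)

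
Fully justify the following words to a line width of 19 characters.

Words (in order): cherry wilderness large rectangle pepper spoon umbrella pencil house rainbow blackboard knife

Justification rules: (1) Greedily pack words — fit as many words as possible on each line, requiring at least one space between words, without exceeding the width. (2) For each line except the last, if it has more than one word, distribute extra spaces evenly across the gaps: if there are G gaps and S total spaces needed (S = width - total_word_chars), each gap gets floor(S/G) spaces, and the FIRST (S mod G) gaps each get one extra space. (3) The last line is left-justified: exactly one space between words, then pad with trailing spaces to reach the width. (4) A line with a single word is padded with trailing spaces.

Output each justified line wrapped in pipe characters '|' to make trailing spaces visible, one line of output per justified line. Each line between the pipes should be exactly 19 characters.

Answer: |cherry   wilderness|
|large     rectangle|
|pepper        spoon|
|umbrella     pencil|
|house       rainbow|
|blackboard knife   |

Derivation:
Line 1: ['cherry', 'wilderness'] (min_width=17, slack=2)
Line 2: ['large', 'rectangle'] (min_width=15, slack=4)
Line 3: ['pepper', 'spoon'] (min_width=12, slack=7)
Line 4: ['umbrella', 'pencil'] (min_width=15, slack=4)
Line 5: ['house', 'rainbow'] (min_width=13, slack=6)
Line 6: ['blackboard', 'knife'] (min_width=16, slack=3)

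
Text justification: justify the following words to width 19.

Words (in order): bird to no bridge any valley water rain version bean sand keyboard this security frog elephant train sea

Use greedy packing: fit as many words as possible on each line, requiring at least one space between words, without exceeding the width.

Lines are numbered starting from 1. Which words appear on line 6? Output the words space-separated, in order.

Line 1: ['bird', 'to', 'no', 'bridge'] (min_width=17, slack=2)
Line 2: ['any', 'valley', 'water'] (min_width=16, slack=3)
Line 3: ['rain', 'version', 'bean'] (min_width=17, slack=2)
Line 4: ['sand', 'keyboard', 'this'] (min_width=18, slack=1)
Line 5: ['security', 'frog'] (min_width=13, slack=6)
Line 6: ['elephant', 'train', 'sea'] (min_width=18, slack=1)

Answer: elephant train sea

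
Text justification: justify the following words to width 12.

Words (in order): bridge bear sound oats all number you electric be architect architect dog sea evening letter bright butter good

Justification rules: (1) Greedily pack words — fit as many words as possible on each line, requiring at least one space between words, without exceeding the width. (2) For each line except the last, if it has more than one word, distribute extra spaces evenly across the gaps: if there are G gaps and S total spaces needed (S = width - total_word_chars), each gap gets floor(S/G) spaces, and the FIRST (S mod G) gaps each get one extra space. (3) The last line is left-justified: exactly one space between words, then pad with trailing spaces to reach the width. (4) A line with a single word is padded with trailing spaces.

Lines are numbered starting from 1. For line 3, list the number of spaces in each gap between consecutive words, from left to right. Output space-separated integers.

Answer: 3

Derivation:
Line 1: ['bridge', 'bear'] (min_width=11, slack=1)
Line 2: ['sound', 'oats'] (min_width=10, slack=2)
Line 3: ['all', 'number'] (min_width=10, slack=2)
Line 4: ['you', 'electric'] (min_width=12, slack=0)
Line 5: ['be', 'architect'] (min_width=12, slack=0)
Line 6: ['architect'] (min_width=9, slack=3)
Line 7: ['dog', 'sea'] (min_width=7, slack=5)
Line 8: ['evening'] (min_width=7, slack=5)
Line 9: ['letter'] (min_width=6, slack=6)
Line 10: ['bright'] (min_width=6, slack=6)
Line 11: ['butter', 'good'] (min_width=11, slack=1)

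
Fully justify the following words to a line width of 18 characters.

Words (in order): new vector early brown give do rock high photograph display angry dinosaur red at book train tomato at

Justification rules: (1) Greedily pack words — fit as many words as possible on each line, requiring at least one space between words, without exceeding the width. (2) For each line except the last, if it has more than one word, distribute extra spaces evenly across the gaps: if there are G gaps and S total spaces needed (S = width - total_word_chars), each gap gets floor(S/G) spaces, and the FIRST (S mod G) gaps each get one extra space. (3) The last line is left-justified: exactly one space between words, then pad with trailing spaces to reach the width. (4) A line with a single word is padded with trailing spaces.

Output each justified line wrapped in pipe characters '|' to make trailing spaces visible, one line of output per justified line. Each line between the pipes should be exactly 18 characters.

Line 1: ['new', 'vector', 'early'] (min_width=16, slack=2)
Line 2: ['brown', 'give', 'do', 'rock'] (min_width=18, slack=0)
Line 3: ['high', 'photograph'] (min_width=15, slack=3)
Line 4: ['display', 'angry'] (min_width=13, slack=5)
Line 5: ['dinosaur', 'red', 'at'] (min_width=15, slack=3)
Line 6: ['book', 'train', 'tomato'] (min_width=17, slack=1)
Line 7: ['at'] (min_width=2, slack=16)

Answer: |new  vector  early|
|brown give do rock|
|high    photograph|
|display      angry|
|dinosaur   red  at|
|book  train tomato|
|at                |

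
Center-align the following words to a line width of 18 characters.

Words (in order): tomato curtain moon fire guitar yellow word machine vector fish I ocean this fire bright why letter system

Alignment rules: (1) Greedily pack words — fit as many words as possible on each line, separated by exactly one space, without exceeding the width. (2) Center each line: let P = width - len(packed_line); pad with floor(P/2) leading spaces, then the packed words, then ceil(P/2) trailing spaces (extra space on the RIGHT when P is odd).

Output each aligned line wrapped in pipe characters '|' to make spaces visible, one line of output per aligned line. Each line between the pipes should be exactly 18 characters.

Answer: |  tomato curtain  |
| moon fire guitar |
|   yellow word    |
|  machine vector  |
|fish I ocean this |
| fire bright why  |
|  letter system   |

Derivation:
Line 1: ['tomato', 'curtain'] (min_width=14, slack=4)
Line 2: ['moon', 'fire', 'guitar'] (min_width=16, slack=2)
Line 3: ['yellow', 'word'] (min_width=11, slack=7)
Line 4: ['machine', 'vector'] (min_width=14, slack=4)
Line 5: ['fish', 'I', 'ocean', 'this'] (min_width=17, slack=1)
Line 6: ['fire', 'bright', 'why'] (min_width=15, slack=3)
Line 7: ['letter', 'system'] (min_width=13, slack=5)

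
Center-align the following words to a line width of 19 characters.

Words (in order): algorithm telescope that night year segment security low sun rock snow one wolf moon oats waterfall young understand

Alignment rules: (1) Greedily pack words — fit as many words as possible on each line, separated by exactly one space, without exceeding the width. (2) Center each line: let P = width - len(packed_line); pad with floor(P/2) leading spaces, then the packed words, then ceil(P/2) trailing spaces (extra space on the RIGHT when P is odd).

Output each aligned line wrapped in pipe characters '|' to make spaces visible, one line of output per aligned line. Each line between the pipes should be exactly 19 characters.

Line 1: ['algorithm', 'telescope'] (min_width=19, slack=0)
Line 2: ['that', 'night', 'year'] (min_width=15, slack=4)
Line 3: ['segment', 'security'] (min_width=16, slack=3)
Line 4: ['low', 'sun', 'rock', 'snow'] (min_width=17, slack=2)
Line 5: ['one', 'wolf', 'moon', 'oats'] (min_width=18, slack=1)
Line 6: ['waterfall', 'young'] (min_width=15, slack=4)
Line 7: ['understand'] (min_width=10, slack=9)

Answer: |algorithm telescope|
|  that night year  |
| segment security  |
| low sun rock snow |
|one wolf moon oats |
|  waterfall young  |
|    understand     |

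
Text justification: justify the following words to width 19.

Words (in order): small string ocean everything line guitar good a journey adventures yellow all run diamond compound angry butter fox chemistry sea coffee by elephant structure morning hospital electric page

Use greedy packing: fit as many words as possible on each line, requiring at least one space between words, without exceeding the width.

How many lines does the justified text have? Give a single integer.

Line 1: ['small', 'string', 'ocean'] (min_width=18, slack=1)
Line 2: ['everything', 'line'] (min_width=15, slack=4)
Line 3: ['guitar', 'good', 'a'] (min_width=13, slack=6)
Line 4: ['journey', 'adventures'] (min_width=18, slack=1)
Line 5: ['yellow', 'all', 'run'] (min_width=14, slack=5)
Line 6: ['diamond', 'compound'] (min_width=16, slack=3)
Line 7: ['angry', 'butter', 'fox'] (min_width=16, slack=3)
Line 8: ['chemistry', 'sea'] (min_width=13, slack=6)
Line 9: ['coffee', 'by', 'elephant'] (min_width=18, slack=1)
Line 10: ['structure', 'morning'] (min_width=17, slack=2)
Line 11: ['hospital', 'electric'] (min_width=17, slack=2)
Line 12: ['page'] (min_width=4, slack=15)
Total lines: 12

Answer: 12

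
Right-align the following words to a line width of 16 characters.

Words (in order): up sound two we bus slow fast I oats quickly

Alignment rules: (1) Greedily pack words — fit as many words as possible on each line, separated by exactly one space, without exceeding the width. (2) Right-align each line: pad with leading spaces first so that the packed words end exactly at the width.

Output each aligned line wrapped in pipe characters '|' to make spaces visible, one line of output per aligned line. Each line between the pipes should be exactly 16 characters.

Answer: | up sound two we|
| bus slow fast I|
|    oats quickly|

Derivation:
Line 1: ['up', 'sound', 'two', 'we'] (min_width=15, slack=1)
Line 2: ['bus', 'slow', 'fast', 'I'] (min_width=15, slack=1)
Line 3: ['oats', 'quickly'] (min_width=12, slack=4)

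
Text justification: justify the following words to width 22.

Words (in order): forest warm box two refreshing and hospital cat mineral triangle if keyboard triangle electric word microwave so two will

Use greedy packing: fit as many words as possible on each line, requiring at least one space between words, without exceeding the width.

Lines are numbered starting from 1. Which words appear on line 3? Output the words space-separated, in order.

Line 1: ['forest', 'warm', 'box', 'two'] (min_width=19, slack=3)
Line 2: ['refreshing', 'and'] (min_width=14, slack=8)
Line 3: ['hospital', 'cat', 'mineral'] (min_width=20, slack=2)
Line 4: ['triangle', 'if', 'keyboard'] (min_width=20, slack=2)
Line 5: ['triangle', 'electric', 'word'] (min_width=22, slack=0)
Line 6: ['microwave', 'so', 'two', 'will'] (min_width=21, slack=1)

Answer: hospital cat mineral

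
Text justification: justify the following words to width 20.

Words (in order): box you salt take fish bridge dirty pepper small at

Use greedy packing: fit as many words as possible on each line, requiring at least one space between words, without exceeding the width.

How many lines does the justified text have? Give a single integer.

Answer: 3

Derivation:
Line 1: ['box', 'you', 'salt', 'take'] (min_width=17, slack=3)
Line 2: ['fish', 'bridge', 'dirty'] (min_width=17, slack=3)
Line 3: ['pepper', 'small', 'at'] (min_width=15, slack=5)
Total lines: 3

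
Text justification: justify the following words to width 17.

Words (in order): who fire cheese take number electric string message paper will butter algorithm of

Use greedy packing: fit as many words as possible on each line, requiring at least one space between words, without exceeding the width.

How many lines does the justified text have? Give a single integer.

Line 1: ['who', 'fire', 'cheese'] (min_width=15, slack=2)
Line 2: ['take', 'number'] (min_width=11, slack=6)
Line 3: ['electric', 'string'] (min_width=15, slack=2)
Line 4: ['message', 'paper'] (min_width=13, slack=4)
Line 5: ['will', 'butter'] (min_width=11, slack=6)
Line 6: ['algorithm', 'of'] (min_width=12, slack=5)
Total lines: 6

Answer: 6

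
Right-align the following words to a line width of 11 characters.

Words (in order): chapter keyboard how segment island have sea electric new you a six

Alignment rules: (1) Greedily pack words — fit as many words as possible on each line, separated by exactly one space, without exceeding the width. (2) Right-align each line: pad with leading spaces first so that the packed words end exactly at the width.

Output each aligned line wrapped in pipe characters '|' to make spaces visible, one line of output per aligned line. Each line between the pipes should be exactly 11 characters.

Line 1: ['chapter'] (min_width=7, slack=4)
Line 2: ['keyboard'] (min_width=8, slack=3)
Line 3: ['how', 'segment'] (min_width=11, slack=0)
Line 4: ['island', 'have'] (min_width=11, slack=0)
Line 5: ['sea'] (min_width=3, slack=8)
Line 6: ['electric'] (min_width=8, slack=3)
Line 7: ['new', 'you', 'a'] (min_width=9, slack=2)
Line 8: ['six'] (min_width=3, slack=8)

Answer: |    chapter|
|   keyboard|
|how segment|
|island have|
|        sea|
|   electric|
|  new you a|
|        six|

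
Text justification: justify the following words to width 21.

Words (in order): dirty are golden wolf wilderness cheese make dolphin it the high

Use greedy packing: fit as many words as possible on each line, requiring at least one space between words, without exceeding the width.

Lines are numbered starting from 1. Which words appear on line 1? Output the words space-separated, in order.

Answer: dirty are golden wolf

Derivation:
Line 1: ['dirty', 'are', 'golden', 'wolf'] (min_width=21, slack=0)
Line 2: ['wilderness', 'cheese'] (min_width=17, slack=4)
Line 3: ['make', 'dolphin', 'it', 'the'] (min_width=19, slack=2)
Line 4: ['high'] (min_width=4, slack=17)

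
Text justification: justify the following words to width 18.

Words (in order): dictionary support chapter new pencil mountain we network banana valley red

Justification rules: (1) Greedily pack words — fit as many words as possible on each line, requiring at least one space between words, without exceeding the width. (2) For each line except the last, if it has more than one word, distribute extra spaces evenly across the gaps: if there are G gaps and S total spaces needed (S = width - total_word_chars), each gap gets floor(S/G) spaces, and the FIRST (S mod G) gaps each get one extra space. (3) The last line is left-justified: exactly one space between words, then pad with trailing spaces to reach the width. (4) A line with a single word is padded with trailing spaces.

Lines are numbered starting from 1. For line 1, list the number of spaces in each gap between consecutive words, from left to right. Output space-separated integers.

Line 1: ['dictionary', 'support'] (min_width=18, slack=0)
Line 2: ['chapter', 'new', 'pencil'] (min_width=18, slack=0)
Line 3: ['mountain', 'we'] (min_width=11, slack=7)
Line 4: ['network', 'banana'] (min_width=14, slack=4)
Line 5: ['valley', 'red'] (min_width=10, slack=8)

Answer: 1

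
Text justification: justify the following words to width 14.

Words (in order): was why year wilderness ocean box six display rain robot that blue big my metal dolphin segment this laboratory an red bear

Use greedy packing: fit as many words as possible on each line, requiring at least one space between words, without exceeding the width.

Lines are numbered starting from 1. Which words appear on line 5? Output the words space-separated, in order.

Line 1: ['was', 'why', 'year'] (min_width=12, slack=2)
Line 2: ['wilderness'] (min_width=10, slack=4)
Line 3: ['ocean', 'box', 'six'] (min_width=13, slack=1)
Line 4: ['display', 'rain'] (min_width=12, slack=2)
Line 5: ['robot', 'that'] (min_width=10, slack=4)
Line 6: ['blue', 'big', 'my'] (min_width=11, slack=3)
Line 7: ['metal', 'dolphin'] (min_width=13, slack=1)
Line 8: ['segment', 'this'] (min_width=12, slack=2)
Line 9: ['laboratory', 'an'] (min_width=13, slack=1)
Line 10: ['red', 'bear'] (min_width=8, slack=6)

Answer: robot that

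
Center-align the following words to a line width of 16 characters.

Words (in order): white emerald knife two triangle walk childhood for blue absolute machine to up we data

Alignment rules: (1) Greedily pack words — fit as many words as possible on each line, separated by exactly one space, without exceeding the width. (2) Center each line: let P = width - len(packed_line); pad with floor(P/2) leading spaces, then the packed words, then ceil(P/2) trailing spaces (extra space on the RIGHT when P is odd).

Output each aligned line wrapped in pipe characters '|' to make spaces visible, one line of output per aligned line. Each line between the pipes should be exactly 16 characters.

Answer: | white emerald  |
|   knife two    |
| triangle walk  |
| childhood for  |
| blue absolute  |
|machine to up we|
|      data      |

Derivation:
Line 1: ['white', 'emerald'] (min_width=13, slack=3)
Line 2: ['knife', 'two'] (min_width=9, slack=7)
Line 3: ['triangle', 'walk'] (min_width=13, slack=3)
Line 4: ['childhood', 'for'] (min_width=13, slack=3)
Line 5: ['blue', 'absolute'] (min_width=13, slack=3)
Line 6: ['machine', 'to', 'up', 'we'] (min_width=16, slack=0)
Line 7: ['data'] (min_width=4, slack=12)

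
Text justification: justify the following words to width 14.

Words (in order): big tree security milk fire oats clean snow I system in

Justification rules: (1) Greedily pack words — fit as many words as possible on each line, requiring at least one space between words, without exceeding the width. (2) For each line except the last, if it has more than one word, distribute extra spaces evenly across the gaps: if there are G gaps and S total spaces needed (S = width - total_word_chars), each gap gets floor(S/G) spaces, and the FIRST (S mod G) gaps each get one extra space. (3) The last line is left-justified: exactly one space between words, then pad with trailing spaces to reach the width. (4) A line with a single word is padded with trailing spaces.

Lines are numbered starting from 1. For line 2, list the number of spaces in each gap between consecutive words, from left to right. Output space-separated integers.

Answer: 2

Derivation:
Line 1: ['big', 'tree'] (min_width=8, slack=6)
Line 2: ['security', 'milk'] (min_width=13, slack=1)
Line 3: ['fire', 'oats'] (min_width=9, slack=5)
Line 4: ['clean', 'snow', 'I'] (min_width=12, slack=2)
Line 5: ['system', 'in'] (min_width=9, slack=5)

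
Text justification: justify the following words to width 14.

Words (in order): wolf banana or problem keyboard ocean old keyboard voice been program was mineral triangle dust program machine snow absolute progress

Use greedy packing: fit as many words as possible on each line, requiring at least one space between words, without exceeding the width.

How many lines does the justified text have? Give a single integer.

Answer: 12

Derivation:
Line 1: ['wolf', 'banana', 'or'] (min_width=14, slack=0)
Line 2: ['problem'] (min_width=7, slack=7)
Line 3: ['keyboard', 'ocean'] (min_width=14, slack=0)
Line 4: ['old', 'keyboard'] (min_width=12, slack=2)
Line 5: ['voice', 'been'] (min_width=10, slack=4)
Line 6: ['program', 'was'] (min_width=11, slack=3)
Line 7: ['mineral'] (min_width=7, slack=7)
Line 8: ['triangle', 'dust'] (min_width=13, slack=1)
Line 9: ['program'] (min_width=7, slack=7)
Line 10: ['machine', 'snow'] (min_width=12, slack=2)
Line 11: ['absolute'] (min_width=8, slack=6)
Line 12: ['progress'] (min_width=8, slack=6)
Total lines: 12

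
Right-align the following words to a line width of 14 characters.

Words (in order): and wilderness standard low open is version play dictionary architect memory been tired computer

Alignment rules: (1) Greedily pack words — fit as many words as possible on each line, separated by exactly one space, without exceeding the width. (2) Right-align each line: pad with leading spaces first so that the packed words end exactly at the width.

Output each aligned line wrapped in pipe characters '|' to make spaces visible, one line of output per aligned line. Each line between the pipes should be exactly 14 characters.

Line 1: ['and', 'wilderness'] (min_width=14, slack=0)
Line 2: ['standard', 'low'] (min_width=12, slack=2)
Line 3: ['open', 'is'] (min_width=7, slack=7)
Line 4: ['version', 'play'] (min_width=12, slack=2)
Line 5: ['dictionary'] (min_width=10, slack=4)
Line 6: ['architect'] (min_width=9, slack=5)
Line 7: ['memory', 'been'] (min_width=11, slack=3)
Line 8: ['tired', 'computer'] (min_width=14, slack=0)

Answer: |and wilderness|
|  standard low|
|       open is|
|  version play|
|    dictionary|
|     architect|
|   memory been|
|tired computer|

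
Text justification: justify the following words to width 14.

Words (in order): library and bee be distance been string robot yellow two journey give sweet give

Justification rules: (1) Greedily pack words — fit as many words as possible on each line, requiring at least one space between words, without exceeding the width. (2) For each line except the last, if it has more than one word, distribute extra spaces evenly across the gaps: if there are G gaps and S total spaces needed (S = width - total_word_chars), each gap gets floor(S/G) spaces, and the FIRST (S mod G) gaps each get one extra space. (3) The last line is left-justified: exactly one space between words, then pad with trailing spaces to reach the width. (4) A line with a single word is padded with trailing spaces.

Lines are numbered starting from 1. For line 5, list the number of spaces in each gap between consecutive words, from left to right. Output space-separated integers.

Answer: 5

Derivation:
Line 1: ['library', 'and'] (min_width=11, slack=3)
Line 2: ['bee', 'be'] (min_width=6, slack=8)
Line 3: ['distance', 'been'] (min_width=13, slack=1)
Line 4: ['string', 'robot'] (min_width=12, slack=2)
Line 5: ['yellow', 'two'] (min_width=10, slack=4)
Line 6: ['journey', 'give'] (min_width=12, slack=2)
Line 7: ['sweet', 'give'] (min_width=10, slack=4)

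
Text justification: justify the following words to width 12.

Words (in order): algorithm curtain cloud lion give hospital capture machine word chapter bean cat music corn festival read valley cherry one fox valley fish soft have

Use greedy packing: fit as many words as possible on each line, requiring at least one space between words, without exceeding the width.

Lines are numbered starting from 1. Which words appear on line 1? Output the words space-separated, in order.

Answer: algorithm

Derivation:
Line 1: ['algorithm'] (min_width=9, slack=3)
Line 2: ['curtain'] (min_width=7, slack=5)
Line 3: ['cloud', 'lion'] (min_width=10, slack=2)
Line 4: ['give'] (min_width=4, slack=8)
Line 5: ['hospital'] (min_width=8, slack=4)
Line 6: ['capture'] (min_width=7, slack=5)
Line 7: ['machine', 'word'] (min_width=12, slack=0)
Line 8: ['chapter', 'bean'] (min_width=12, slack=0)
Line 9: ['cat', 'music'] (min_width=9, slack=3)
Line 10: ['corn'] (min_width=4, slack=8)
Line 11: ['festival'] (min_width=8, slack=4)
Line 12: ['read', 'valley'] (min_width=11, slack=1)
Line 13: ['cherry', 'one'] (min_width=10, slack=2)
Line 14: ['fox', 'valley'] (min_width=10, slack=2)
Line 15: ['fish', 'soft'] (min_width=9, slack=3)
Line 16: ['have'] (min_width=4, slack=8)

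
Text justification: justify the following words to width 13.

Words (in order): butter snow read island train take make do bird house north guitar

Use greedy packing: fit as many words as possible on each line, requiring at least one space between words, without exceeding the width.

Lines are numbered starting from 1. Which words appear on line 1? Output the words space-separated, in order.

Line 1: ['butter', 'snow'] (min_width=11, slack=2)
Line 2: ['read', 'island'] (min_width=11, slack=2)
Line 3: ['train', 'take'] (min_width=10, slack=3)
Line 4: ['make', 'do', 'bird'] (min_width=12, slack=1)
Line 5: ['house', 'north'] (min_width=11, slack=2)
Line 6: ['guitar'] (min_width=6, slack=7)

Answer: butter snow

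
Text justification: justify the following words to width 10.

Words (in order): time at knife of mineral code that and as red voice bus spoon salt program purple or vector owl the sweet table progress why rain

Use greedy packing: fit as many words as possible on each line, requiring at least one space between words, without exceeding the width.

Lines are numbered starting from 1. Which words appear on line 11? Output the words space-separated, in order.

Line 1: ['time', 'at'] (min_width=7, slack=3)
Line 2: ['knife', 'of'] (min_width=8, slack=2)
Line 3: ['mineral'] (min_width=7, slack=3)
Line 4: ['code', 'that'] (min_width=9, slack=1)
Line 5: ['and', 'as', 'red'] (min_width=10, slack=0)
Line 6: ['voice', 'bus'] (min_width=9, slack=1)
Line 7: ['spoon', 'salt'] (min_width=10, slack=0)
Line 8: ['program'] (min_width=7, slack=3)
Line 9: ['purple', 'or'] (min_width=9, slack=1)
Line 10: ['vector', 'owl'] (min_width=10, slack=0)
Line 11: ['the', 'sweet'] (min_width=9, slack=1)
Line 12: ['table'] (min_width=5, slack=5)
Line 13: ['progress'] (min_width=8, slack=2)
Line 14: ['why', 'rain'] (min_width=8, slack=2)

Answer: the sweet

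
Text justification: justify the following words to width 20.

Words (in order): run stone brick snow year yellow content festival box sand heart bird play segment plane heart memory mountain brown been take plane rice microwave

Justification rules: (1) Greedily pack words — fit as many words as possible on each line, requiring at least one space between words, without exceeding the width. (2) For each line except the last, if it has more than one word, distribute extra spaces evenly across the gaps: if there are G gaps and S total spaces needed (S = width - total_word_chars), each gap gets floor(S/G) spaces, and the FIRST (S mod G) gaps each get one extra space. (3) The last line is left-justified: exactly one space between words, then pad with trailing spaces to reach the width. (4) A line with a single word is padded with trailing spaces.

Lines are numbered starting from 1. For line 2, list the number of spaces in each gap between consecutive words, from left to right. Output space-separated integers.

Answer: 2 1

Derivation:
Line 1: ['run', 'stone', 'brick', 'snow'] (min_width=20, slack=0)
Line 2: ['year', 'yellow', 'content'] (min_width=19, slack=1)
Line 3: ['festival', 'box', 'sand'] (min_width=17, slack=3)
Line 4: ['heart', 'bird', 'play'] (min_width=15, slack=5)
Line 5: ['segment', 'plane', 'heart'] (min_width=19, slack=1)
Line 6: ['memory', 'mountain'] (min_width=15, slack=5)
Line 7: ['brown', 'been', 'take'] (min_width=15, slack=5)
Line 8: ['plane', 'rice', 'microwave'] (min_width=20, slack=0)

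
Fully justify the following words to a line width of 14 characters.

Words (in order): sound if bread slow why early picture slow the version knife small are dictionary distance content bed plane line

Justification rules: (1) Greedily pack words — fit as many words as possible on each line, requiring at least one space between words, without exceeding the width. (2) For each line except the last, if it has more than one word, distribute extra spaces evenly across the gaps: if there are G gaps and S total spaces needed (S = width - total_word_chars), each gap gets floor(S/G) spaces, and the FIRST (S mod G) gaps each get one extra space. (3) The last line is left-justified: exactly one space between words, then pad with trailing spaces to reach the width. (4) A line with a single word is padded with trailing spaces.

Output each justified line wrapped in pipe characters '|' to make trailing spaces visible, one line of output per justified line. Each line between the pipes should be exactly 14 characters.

Line 1: ['sound', 'if', 'bread'] (min_width=14, slack=0)
Line 2: ['slow', 'why', 'early'] (min_width=14, slack=0)
Line 3: ['picture', 'slow'] (min_width=12, slack=2)
Line 4: ['the', 'version'] (min_width=11, slack=3)
Line 5: ['knife', 'small'] (min_width=11, slack=3)
Line 6: ['are', 'dictionary'] (min_width=14, slack=0)
Line 7: ['distance'] (min_width=8, slack=6)
Line 8: ['content', 'bed'] (min_width=11, slack=3)
Line 9: ['plane', 'line'] (min_width=10, slack=4)

Answer: |sound if bread|
|slow why early|
|picture   slow|
|the    version|
|knife    small|
|are dictionary|
|distance      |
|content    bed|
|plane line    |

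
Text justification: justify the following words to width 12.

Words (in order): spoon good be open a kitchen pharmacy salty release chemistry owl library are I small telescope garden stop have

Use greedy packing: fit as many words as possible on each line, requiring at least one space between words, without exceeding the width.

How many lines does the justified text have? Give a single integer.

Line 1: ['spoon', 'good'] (min_width=10, slack=2)
Line 2: ['be', 'open', 'a'] (min_width=9, slack=3)
Line 3: ['kitchen'] (min_width=7, slack=5)
Line 4: ['pharmacy'] (min_width=8, slack=4)
Line 5: ['salty'] (min_width=5, slack=7)
Line 6: ['release'] (min_width=7, slack=5)
Line 7: ['chemistry'] (min_width=9, slack=3)
Line 8: ['owl', 'library'] (min_width=11, slack=1)
Line 9: ['are', 'I', 'small'] (min_width=11, slack=1)
Line 10: ['telescope'] (min_width=9, slack=3)
Line 11: ['garden', 'stop'] (min_width=11, slack=1)
Line 12: ['have'] (min_width=4, slack=8)
Total lines: 12

Answer: 12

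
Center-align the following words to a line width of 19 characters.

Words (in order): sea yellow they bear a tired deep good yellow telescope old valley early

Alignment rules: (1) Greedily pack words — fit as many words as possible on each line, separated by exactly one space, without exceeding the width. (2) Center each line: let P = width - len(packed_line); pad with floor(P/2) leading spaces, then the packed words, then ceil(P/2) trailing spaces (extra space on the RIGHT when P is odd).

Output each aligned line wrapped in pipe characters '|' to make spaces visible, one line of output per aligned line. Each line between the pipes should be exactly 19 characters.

Line 1: ['sea', 'yellow', 'they'] (min_width=15, slack=4)
Line 2: ['bear', 'a', 'tired', 'deep'] (min_width=17, slack=2)
Line 3: ['good', 'yellow'] (min_width=11, slack=8)
Line 4: ['telescope', 'old'] (min_width=13, slack=6)
Line 5: ['valley', 'early'] (min_width=12, slack=7)

Answer: |  sea yellow they  |
| bear a tired deep |
|    good yellow    |
|   telescope old   |
|   valley early    |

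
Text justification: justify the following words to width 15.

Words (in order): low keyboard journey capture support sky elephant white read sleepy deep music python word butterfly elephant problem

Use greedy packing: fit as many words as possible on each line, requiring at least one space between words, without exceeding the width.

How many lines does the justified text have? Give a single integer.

Line 1: ['low', 'keyboard'] (min_width=12, slack=3)
Line 2: ['journey', 'capture'] (min_width=15, slack=0)
Line 3: ['support', 'sky'] (min_width=11, slack=4)
Line 4: ['elephant', 'white'] (min_width=14, slack=1)
Line 5: ['read', 'sleepy'] (min_width=11, slack=4)
Line 6: ['deep', 'music'] (min_width=10, slack=5)
Line 7: ['python', 'word'] (min_width=11, slack=4)
Line 8: ['butterfly'] (min_width=9, slack=6)
Line 9: ['elephant'] (min_width=8, slack=7)
Line 10: ['problem'] (min_width=7, slack=8)
Total lines: 10

Answer: 10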